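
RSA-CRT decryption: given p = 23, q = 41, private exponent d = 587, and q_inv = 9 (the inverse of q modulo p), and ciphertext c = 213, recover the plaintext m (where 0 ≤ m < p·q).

d_p = d mod (p−1) = 587 mod 22 = 15; d_q = d mod (q−1) = 27.
m₁ = c^(d_p) mod p: c ≡ 6 (mod 23), and 6^15 mod 23 = 8.
m₂ = c^(d_q) mod q: c ≡ 8 (mod 41), and 8^27 mod 41 = 2.
h = q_inv·(m₁ − m₂) mod p = 9·(8 − 2) mod 23 = 8.
m = m₂ + h·q = 2 + 8·41 = 330.

330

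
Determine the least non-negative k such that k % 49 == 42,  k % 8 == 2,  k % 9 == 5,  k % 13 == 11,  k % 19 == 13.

From k ≡ 42 (mod 49) write k = 42 + 49t. Substituting into k ≡ 2 (mod 8) gives 49t ≡ 0 (mod 8), and since 1⁻¹ ≡ 1 (mod 8), t ≡ 0. Hence k ≡ 42 + 49·0 = 42 (mod 392).
From k ≡ 42 (mod 392) write k = 42 + 392t. Substituting into k ≡ 5 (mod 9) gives 392t ≡ 8 (mod 9), and since 5⁻¹ ≡ 2 (mod 9), t ≡ 7. Hence k ≡ 42 + 392·7 = 2786 (mod 3528).
From k ≡ 2786 (mod 3528) write k = 2786 + 3528t. Substituting into k ≡ 11 (mod 13) gives 3528t ≡ 7 (mod 13), and since 5⁻¹ ≡ 8 (mod 13), t ≡ 4. Hence k ≡ 2786 + 3528·4 = 16898 (mod 45864).
From k ≡ 16898 (mod 45864) write k = 16898 + 45864t. Substituting into k ≡ 13 (mod 19) gives 45864t ≡ 6 (mod 19), and since 17⁻¹ ≡ 9 (mod 19), t ≡ 16. Hence k ≡ 16898 + 45864·16 = 750722 (mod 871416).

750722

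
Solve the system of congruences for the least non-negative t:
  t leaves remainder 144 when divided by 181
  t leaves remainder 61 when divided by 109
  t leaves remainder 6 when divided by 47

308749

Combine the congruences pairwise.
From t ≡ 144 (mod 181) write t = 144 + 181s. Substituting into t ≡ 61 (mod 109) gives 181s ≡ 26 (mod 109), and since 72⁻¹ ≡ 53 (mod 109), s ≡ 70. Hence t ≡ 144 + 181·70 = 12814 (mod 19729).
From t ≡ 12814 (mod 19729) write t = 12814 + 19729s. Substituting into t ≡ 6 (mod 47) gives 19729s ≡ 23 (mod 47), and since 36⁻¹ ≡ 17 (mod 47), s ≡ 15. Hence t ≡ 12814 + 19729·15 = 308749 (mod 927263).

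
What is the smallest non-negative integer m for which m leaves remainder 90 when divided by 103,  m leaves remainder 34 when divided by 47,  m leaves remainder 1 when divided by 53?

The moduli are pairwise coprime; N = 103·47·53 = 256573.
N/103 = 2491; 2491 ≡ 19 (mod 103); 19·38 ≡ 1, so inverse 38.
N/47 = 5459; 5459 ≡ 7 (mod 47); 7·27 ≡ 1, so inverse 27.
N/53 = 4841; 4841 ≡ 18 (mod 53); 18·3 ≡ 1, so inverse 3.
m ≡ 90·2491·38 + 34·5459·27 + 1·4841·3 = 13545105.
13545105 mod 256573 = 203309.

203309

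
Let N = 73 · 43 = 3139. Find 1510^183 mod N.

Mod 73: 1510 ≡ 50; by Fermat, exponent reduces to 183 mod 72 = 39; 50^39 ≡ 24 (mod 73).
Mod 43: 1510 ≡ 5; by Fermat, exponent reduces to 183 mod 42 = 15; 5^15 ≡ 8 (mod 43).
Combine by CRT: x ≡ 24 (mod 73), x ≡ 8 (mod 43) ⇒ x ≡ 2287 (mod 3139).

2287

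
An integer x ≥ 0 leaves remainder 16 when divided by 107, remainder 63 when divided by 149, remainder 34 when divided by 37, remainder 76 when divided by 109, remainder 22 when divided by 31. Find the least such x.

575834105

The moduli are pairwise coprime; N = 107·149·37·109·31 = 1993241689.
N/107 = 18628427; 18628427 ≡ 48 (mod 107); 48·29 ≡ 1, so inverse 29.
N/149 = 13377461; 13377461 ≡ 92 (mod 149); 92·115 ≡ 1, so inverse 115.
N/37 = 53871397; 53871397 ≡ 26 (mod 37); 26·10 ≡ 1, so inverse 10.
N/109 = 18286621; 18286621 ≡ 18 (mod 109); 18·103 ≡ 1, so inverse 103.
N/31 = 64298119; 64298119 ≡ 27 (mod 31); 27·23 ≡ 1, so inverse 23.
x ≡ 16·18628427·29 + 63·13377461·115 + 34·53871397·10 + 76·18286621·103 + 22·64298119·23 = 299562087455.
299562087455 mod 1993241689 = 575834105.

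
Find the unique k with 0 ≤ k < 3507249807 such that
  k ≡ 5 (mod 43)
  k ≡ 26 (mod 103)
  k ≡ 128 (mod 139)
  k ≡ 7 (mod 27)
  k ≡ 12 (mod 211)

From k ≡ 5 (mod 43) write k = 5 + 43t. Substituting into k ≡ 26 (mod 103) gives 43t ≡ 21 (mod 103), and since 43⁻¹ ≡ 12 (mod 103), t ≡ 46. Hence k ≡ 5 + 43·46 = 1983 (mod 4429).
From k ≡ 1983 (mod 4429) write k = 1983 + 4429t. Substituting into k ≡ 128 (mod 139) gives 4429t ≡ 91 (mod 139), and since 120⁻¹ ≡ 117 (mod 139), t ≡ 83. Hence k ≡ 1983 + 4429·83 = 369590 (mod 615631).
From k ≡ 369590 (mod 615631) write k = 369590 + 615631t. Substituting into k ≡ 7 (mod 27) gives 615631t ≡ 20 (mod 27), and since 4⁻¹ ≡ 7 (mod 27), t ≡ 5. Hence k ≡ 369590 + 615631·5 = 3447745 (mod 16622037).
From k ≡ 3447745 (mod 16622037) write k = 3447745 + 16622037t. Substituting into k ≡ 12 (mod 211) gives 16622037t ≡ 7 (mod 211), and since 90⁻¹ ≡ 68 (mod 211), t ≡ 54. Hence k ≡ 3447745 + 16622037·54 = 901037743 (mod 3507249807).

901037743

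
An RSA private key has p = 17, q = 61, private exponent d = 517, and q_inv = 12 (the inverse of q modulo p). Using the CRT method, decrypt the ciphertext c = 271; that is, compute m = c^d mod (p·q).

d_p = d mod (p−1) = 517 mod 16 = 5; d_q = d mod (q−1) = 37.
m₁ = c^(d_p) mod p: c ≡ 16 (mod 17), and 16^5 mod 17 = 16.
m₂ = c^(d_q) mod q: c ≡ 27 (mod 61), and 27^37 mod 61 = 3.
h = q_inv·(m₁ − m₂) mod p = 12·(16 − 3) mod 17 = 3.
m = m₂ + h·q = 3 + 3·61 = 186.

186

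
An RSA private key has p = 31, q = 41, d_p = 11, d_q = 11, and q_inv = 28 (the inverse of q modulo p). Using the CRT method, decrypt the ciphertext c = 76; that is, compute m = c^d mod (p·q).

505

m₁ = c^(d_p) mod p: c ≡ 14 (mod 31), and 14^11 mod 31 = 9.
m₂ = c^(d_q) mod q: c ≡ 35 (mod 41), and 35^11 mod 41 = 13.
h = q_inv·(m₁ − m₂) mod p = 28·(9 − 13) mod 31 = 12.
m = m₂ + h·q = 13 + 12·41 = 505.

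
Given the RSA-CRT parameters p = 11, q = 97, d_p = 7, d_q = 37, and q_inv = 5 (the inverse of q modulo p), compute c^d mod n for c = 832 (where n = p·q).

886

m₁ = c^(d_p) mod p: c ≡ 7 (mod 11), and 7^7 mod 11 = 6.
m₂ = c^(d_q) mod q: c ≡ 56 (mod 97), and 56^37 mod 97 = 13.
h = q_inv·(m₁ − m₂) mod p = 5·(6 − 13) mod 11 = 9.
m = m₂ + h·q = 13 + 9·97 = 886.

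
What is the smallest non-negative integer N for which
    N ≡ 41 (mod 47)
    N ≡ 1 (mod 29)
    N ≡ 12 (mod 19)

88

The moduli are pairwise coprime; M = 47·29·19 = 25897.
M/47 = 551; 551 ≡ 34 (mod 47); 34·18 ≡ 1, so inverse 18.
M/29 = 893; 893 ≡ 23 (mod 29); 23·24 ≡ 1, so inverse 24.
M/19 = 1363; 1363 ≡ 14 (mod 19); 14·15 ≡ 1, so inverse 15.
N ≡ 41·551·18 + 1·893·24 + 12·1363·15 = 673410.
673410 mod 25897 = 88.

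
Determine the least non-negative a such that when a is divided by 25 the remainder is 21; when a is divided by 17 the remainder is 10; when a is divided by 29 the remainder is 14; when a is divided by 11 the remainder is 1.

82171

The moduli are pairwise coprime; N = 25·17·29·11 = 135575.
N/25 = 5423; 5423 ≡ 23 (mod 25); 23·12 ≡ 1, so inverse 12.
N/17 = 7975; 7975 ≡ 2 (mod 17); 2·9 ≡ 1, so inverse 9.
N/29 = 4675; 4675 ≡ 6 (mod 29); 6·5 ≡ 1, so inverse 5.
N/11 = 12325; 12325 ≡ 5 (mod 11); 5·9 ≡ 1, so inverse 9.
a ≡ 21·5423·12 + 10·7975·9 + 14·4675·5 + 1·12325·9 = 2522521.
2522521 mod 135575 = 82171.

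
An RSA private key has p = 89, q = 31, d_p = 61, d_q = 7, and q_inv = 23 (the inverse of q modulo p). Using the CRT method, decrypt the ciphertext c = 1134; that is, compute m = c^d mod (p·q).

m₁ = c^(d_p) mod p: c ≡ 66 (mod 89), and 66^61 mod 89 = 3.
m₂ = c^(d_q) mod q: c ≡ 18 (mod 31), and 18^7 mod 31 = 9.
h = q_inv·(m₁ − m₂) mod p = 23·(3 − 9) mod 89 = 40.
m = m₂ + h·q = 9 + 40·31 = 1249.

1249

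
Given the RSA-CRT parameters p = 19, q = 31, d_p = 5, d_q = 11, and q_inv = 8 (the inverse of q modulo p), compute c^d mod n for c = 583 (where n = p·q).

470

m₁ = c^(d_p) mod p: c ≡ 13 (mod 19), and 13^5 mod 19 = 14.
m₂ = c^(d_q) mod q: c ≡ 25 (mod 31), and 25^11 mod 31 = 5.
h = q_inv·(m₁ − m₂) mod p = 8·(14 − 5) mod 19 = 15.
m = m₂ + h·q = 5 + 15·31 = 470.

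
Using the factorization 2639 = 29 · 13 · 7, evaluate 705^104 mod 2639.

74

Mod 29: 705 ≡ 9; by Fermat, exponent reduces to 104 mod 28 = 20; 9^20 ≡ 16 (mod 29).
Mod 13: 705 ≡ 3; by Fermat, exponent reduces to 104 mod 12 = 8; 3^8 ≡ 9 (mod 13).
Mod 7: 705 ≡ 5; by Fermat, exponent reduces to 104 mod 6 = 2; 5^2 ≡ 4 (mod 7).
Combine by CRT: x ≡ 16 (mod 29), x ≡ 9 (mod 13), x ≡ 4 (mod 7) ⇒ x ≡ 74 (mod 2639).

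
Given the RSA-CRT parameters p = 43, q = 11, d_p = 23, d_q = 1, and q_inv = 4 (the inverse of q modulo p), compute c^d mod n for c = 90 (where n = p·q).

m₁ = c^(d_p) mod p: c ≡ 4 (mod 43), and 4^23 mod 43 = 16.
m₂ = c^(d_q) mod q: c ≡ 2 (mod 11), and 2^1 mod 11 = 2.
h = q_inv·(m₁ − m₂) mod p = 4·(16 − 2) mod 43 = 13.
m = m₂ + h·q = 2 + 13·11 = 145.

145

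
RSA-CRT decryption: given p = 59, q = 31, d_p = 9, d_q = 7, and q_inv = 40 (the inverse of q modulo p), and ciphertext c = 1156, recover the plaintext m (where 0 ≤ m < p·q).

599

m₁ = c^(d_p) mod p: c ≡ 35 (mod 59), and 35^9 mod 59 = 9.
m₂ = c^(d_q) mod q: c ≡ 9 (mod 31), and 9^7 mod 31 = 10.
h = q_inv·(m₁ − m₂) mod p = 40·(9 − 10) mod 59 = 19.
m = m₂ + h·q = 10 + 19·31 = 599.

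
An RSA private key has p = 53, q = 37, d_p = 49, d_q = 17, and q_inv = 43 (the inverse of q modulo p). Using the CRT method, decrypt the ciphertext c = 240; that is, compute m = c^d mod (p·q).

m₁ = c^(d_p) mod p: c ≡ 28 (mod 53), and 28^49 mod 53 = 16.
m₂ = c^(d_q) mod q: c ≡ 18 (mod 37), and 18^17 mod 37 = 2.
h = q_inv·(m₁ − m₂) mod p = 43·(16 − 2) mod 53 = 19.
m = m₂ + h·q = 2 + 19·37 = 705.

705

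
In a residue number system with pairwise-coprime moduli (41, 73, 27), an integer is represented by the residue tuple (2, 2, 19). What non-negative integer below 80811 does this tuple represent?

47890

From x ≡ 2 (mod 41) write x = 2 + 41t. Substituting into x ≡ 2 (mod 73) gives 41t ≡ 0 (mod 73), and since 41⁻¹ ≡ 57 (mod 73), t ≡ 0. Hence x ≡ 2 + 41·0 = 2 (mod 2993).
From x ≡ 2 (mod 2993) write x = 2 + 2993t. Substituting into x ≡ 19 (mod 27) gives 2993t ≡ 17 (mod 27), and since 23⁻¹ ≡ 20 (mod 27), t ≡ 16. Hence x ≡ 2 + 2993·16 = 47890 (mod 80811).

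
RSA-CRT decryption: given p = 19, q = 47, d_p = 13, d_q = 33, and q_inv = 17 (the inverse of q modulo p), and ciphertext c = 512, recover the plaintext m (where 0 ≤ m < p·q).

341

m₁ = c^(d_p) mod p: c ≡ 18 (mod 19), and 18^13 mod 19 = 18.
m₂ = c^(d_q) mod q: c ≡ 42 (mod 47), and 42^33 mod 47 = 12.
h = q_inv·(m₁ − m₂) mod p = 17·(18 − 12) mod 19 = 7.
m = m₂ + h·q = 12 + 7·47 = 341.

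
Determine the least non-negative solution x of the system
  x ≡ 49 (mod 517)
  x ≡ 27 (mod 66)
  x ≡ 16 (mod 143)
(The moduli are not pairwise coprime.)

Combine the congruences pairwise.
gcd(517, 66) = 11 and 11 | (27 − 49), so the pair is consistent; merging gives x ≡ 1083 (mod 3102), where 3102 = lcm(517, 66).
gcd(3102, 143) = 11 and 11 | (16 − 1083), so the pair is consistent; merging gives x ≡ 25899 (mod 40326), where 40326 = lcm(3102, 143).
The solution is unique modulo lcm(517, 66, 143) = 40326.

25899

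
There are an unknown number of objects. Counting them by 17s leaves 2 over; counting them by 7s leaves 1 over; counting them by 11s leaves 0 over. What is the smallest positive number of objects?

From N ≡ 2 (mod 17) write N = 2 + 17t. Substituting into N ≡ 1 (mod 7) gives 17t ≡ 6 (mod 7), and since 3⁻¹ ≡ 5 (mod 7), t ≡ 2. Hence N ≡ 2 + 17·2 = 36 (mod 119).
From N ≡ 36 (mod 119) write N = 36 + 119t. Substituting into N ≡ 0 (mod 11) gives 119t ≡ 8 (mod 11), and since 9⁻¹ ≡ 5 (mod 11), t ≡ 7. Hence N ≡ 36 + 119·7 = 869 (mod 1309).

869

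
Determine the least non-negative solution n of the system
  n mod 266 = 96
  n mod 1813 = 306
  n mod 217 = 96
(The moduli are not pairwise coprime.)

874172

gcd(266, 1813) = 7 and 7 | (306 − 96), so the pair is consistent; merging gives n ≡ 47444 (mod 68894), where 68894 = lcm(266, 1813).
gcd(68894, 217) = 7 and 7 | (96 − 47444), so the pair is consistent; merging gives n ≡ 874172 (mod 2135714), where 2135714 = lcm(68894, 217).
The solution is unique modulo lcm(266, 1813, 217) = 2135714.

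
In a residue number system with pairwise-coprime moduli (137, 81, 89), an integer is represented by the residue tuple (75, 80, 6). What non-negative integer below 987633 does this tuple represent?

157625

The moduli are pairwise coprime; N = 137·81·89 = 987633.
N/137 = 7209; 7209 ≡ 85 (mod 137); 85·108 ≡ 1, so inverse 108.
N/81 = 12193; 12193 ≡ 43 (mod 81); 43·49 ≡ 1, so inverse 49.
N/89 = 11097; 11097 ≡ 61 (mod 89); 61·54 ≡ 1, so inverse 54.
x ≡ 75·7209·108 + 80·12193·49 + 6·11097·54 = 109784888.
109784888 mod 987633 = 157625.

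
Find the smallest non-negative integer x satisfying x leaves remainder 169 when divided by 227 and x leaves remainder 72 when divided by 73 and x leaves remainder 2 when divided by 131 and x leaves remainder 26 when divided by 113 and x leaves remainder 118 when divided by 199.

The moduli are pairwise coprime; N = 227·73·131·113·199 = 48814802087.
N/227 = 215043181; 215043181 ≡ 179 (mod 227); 179·52 ≡ 1, so inverse 52.
N/73 = 668695919; 668695919 ≡ 5 (mod 73); 5·44 ≡ 1, so inverse 44.
N/131 = 372632077; 372632077 ≡ 88 (mod 131); 88·67 ≡ 1, so inverse 67.
N/113 = 431989399; 431989399 ≡ 4 (mod 113); 4·85 ≡ 1, so inverse 85.
N/199 = 245300513; 245300513 ≡ 178 (mod 199); 178·180 ≡ 1, so inverse 180.
x ≡ 169·215043181·52 + 72·668695919·44 + 2·372632077·67 + 26·431989399·85 + 118·245300513·180 = 10223040312248.
10223040312248 mod 48814802087 = 20746676065.

20746676065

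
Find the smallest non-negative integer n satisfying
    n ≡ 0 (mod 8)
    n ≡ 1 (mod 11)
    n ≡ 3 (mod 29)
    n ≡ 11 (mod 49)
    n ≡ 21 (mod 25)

1723096

The moduli are pairwise coprime; M = 8·11·29·49·25 = 3126200.
M/8 = 390775; 390775 ≡ 7 (mod 8); 7·7 ≡ 1, so inverse 7.
M/11 = 284200; 284200 ≡ 4 (mod 11); 4·3 ≡ 1, so inverse 3.
M/29 = 107800; 107800 ≡ 7 (mod 29); 7·25 ≡ 1, so inverse 25.
M/49 = 63800; 63800 ≡ 2 (mod 49); 2·25 ≡ 1, so inverse 25.
M/25 = 125048; 125048 ≡ 23 (mod 25); 23·12 ≡ 1, so inverse 12.
n ≡ 0·390775·7 + 1·284200·3 + 3·107800·25 + 11·63800·25 + 21·125048·12 = 57994696.
57994696 mod 3126200 = 1723096.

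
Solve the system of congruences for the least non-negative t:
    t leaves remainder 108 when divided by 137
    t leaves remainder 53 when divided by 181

From t ≡ 108 (mod 137) write t = 108 + 137s. Substituting into t ≡ 53 (mod 181) gives 137s ≡ 126 (mod 181), and since 137⁻¹ ≡ 37 (mod 181), s ≡ 137. Hence t ≡ 108 + 137·137 = 18877 (mod 24797).

18877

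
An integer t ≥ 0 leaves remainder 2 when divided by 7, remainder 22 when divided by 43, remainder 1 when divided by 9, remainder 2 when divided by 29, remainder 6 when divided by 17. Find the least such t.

The moduli are pairwise coprime; N = 7·43·9·29·17 = 1335537.
N/7 = 190791; 190791 ≡ 6 (mod 7); 6·6 ≡ 1, so inverse 6.
N/43 = 31059; 31059 ≡ 13 (mod 43); 13·10 ≡ 1, so inverse 10.
N/9 = 148393; 148393 ≡ 1 (mod 9), inverse 1.
N/29 = 46053; 46053 ≡ 1 (mod 29), inverse 1.
N/17 = 78561; 78561 ≡ 4 (mod 17); 4·13 ≡ 1, so inverse 13.
t ≡ 2·190791·6 + 22·31059·10 + 1·148393·1 + 2·46053·1 + 6·78561·13 = 15490729.
15490729 mod 1335537 = 799822.

799822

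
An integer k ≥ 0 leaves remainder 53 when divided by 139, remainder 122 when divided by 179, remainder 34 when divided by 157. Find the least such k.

1039217

The moduli are pairwise coprime; N = 139·179·157 = 3906317.
N/139 = 28103; 28103 ≡ 25 (mod 139); 25·89 ≡ 1, so inverse 89.
N/179 = 21823; 21823 ≡ 164 (mod 179); 164·167 ≡ 1, so inverse 167.
N/157 = 24881; 24881 ≡ 75 (mod 157); 75·67 ≡ 1, so inverse 67.
k ≡ 53·28103·89 + 122·21823·167 + 34·24881·67 = 633862571.
633862571 mod 3906317 = 1039217.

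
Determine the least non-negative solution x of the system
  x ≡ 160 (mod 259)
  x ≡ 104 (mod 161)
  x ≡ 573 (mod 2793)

gcd(259, 161) = 7 and 7 | (104 − 160), so the pair is consistent; merging gives x ≡ 1714 (mod 5957), where 5957 = lcm(259, 161).
gcd(5957, 2793) = 7 and 7 | (573 − 1714), so the pair is consistent; merging gives x ≡ 1687545 (mod 2376843), where 2376843 = lcm(5957, 2793).
The solution is unique modulo lcm(259, 161, 2793) = 2376843.

1687545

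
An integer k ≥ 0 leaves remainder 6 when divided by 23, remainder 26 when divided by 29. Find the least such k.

374

From k ≡ 6 (mod 23) write k = 6 + 23t. Substituting into k ≡ 26 (mod 29) gives 23t ≡ 20 (mod 29), and since 23⁻¹ ≡ 24 (mod 29), t ≡ 16. Hence k ≡ 6 + 23·16 = 374 (mod 667).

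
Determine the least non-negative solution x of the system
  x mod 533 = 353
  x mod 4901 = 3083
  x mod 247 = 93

gcd(533, 4901) = 13 and 13 | (3083 − 353), so the pair is consistent; merging gives x ≡ 125608 (mod 200941), where 200941 = lcm(533, 4901).
gcd(200941, 247) = 13 and 13 | (93 − 125608), so the pair is consistent; merging gives x ≡ 2737841 (mod 3817879), where 3817879 = lcm(200941, 247).
The solution is unique modulo lcm(533, 4901, 247) = 3817879.

2737841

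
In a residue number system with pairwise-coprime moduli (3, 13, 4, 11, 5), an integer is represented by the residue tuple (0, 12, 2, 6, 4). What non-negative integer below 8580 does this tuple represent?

The moduli are pairwise coprime; N = 3·13·4·11·5 = 8580.
N/3 = 2860; 2860 ≡ 1 (mod 3), inverse 1.
N/13 = 660; 660 ≡ 10 (mod 13); 10·4 ≡ 1, so inverse 4.
N/4 = 2145; 2145 ≡ 1 (mod 4), inverse 1.
N/11 = 780; 780 ≡ 10 (mod 11); 10·10 ≡ 1, so inverse 10.
N/5 = 1716; 1716 ≡ 1 (mod 5), inverse 1.
x ≡ 0·2860·1 + 12·660·4 + 2·2145·1 + 6·780·10 + 4·1716·1 = 89634.
89634 mod 8580 = 3834.

3834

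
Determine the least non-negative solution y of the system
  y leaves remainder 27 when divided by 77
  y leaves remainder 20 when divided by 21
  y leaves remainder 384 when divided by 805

11654

gcd(77, 21) = 7 and 7 | (20 − 27), so the pair is consistent; merging gives y ≡ 104 (mod 231), where 231 = lcm(77, 21).
gcd(231, 805) = 7 and 7 | (384 − 104), so the pair is consistent; merging gives y ≡ 11654 (mod 26565), where 26565 = lcm(231, 805).
The solution is unique modulo lcm(77, 21, 805) = 26565.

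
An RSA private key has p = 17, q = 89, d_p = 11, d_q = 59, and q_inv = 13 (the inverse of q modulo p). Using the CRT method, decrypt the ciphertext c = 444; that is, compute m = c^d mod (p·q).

1334

m₁ = c^(d_p) mod p: c ≡ 2 (mod 17), and 2^11 mod 17 = 8.
m₂ = c^(d_q) mod q: c ≡ 88 (mod 89), and 88^59 mod 89 = 88.
h = q_inv·(m₁ − m₂) mod p = 13·(8 − 88) mod 17 = 14.
m = m₂ + h·q = 88 + 14·89 = 1334.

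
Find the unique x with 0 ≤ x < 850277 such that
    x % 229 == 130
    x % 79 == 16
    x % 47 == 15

The moduli are pairwise coprime; N = 229·79·47 = 850277.
N/229 = 3713; 3713 ≡ 49 (mod 229); 49·215 ≡ 1, so inverse 215.
N/79 = 10763; 10763 ≡ 19 (mod 79); 19·25 ≡ 1, so inverse 25.
N/47 = 18091; 18091 ≡ 43 (mod 47); 43·35 ≡ 1, so inverse 35.
x ≡ 130·3713·215 + 16·10763·25 + 15·18091·35 = 117581325.
117581325 mod 850277 = 243099.

243099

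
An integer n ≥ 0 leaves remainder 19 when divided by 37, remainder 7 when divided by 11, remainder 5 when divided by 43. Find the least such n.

2757

The moduli are pairwise coprime; M = 37·11·43 = 17501.
M/37 = 473; 473 ≡ 29 (mod 37); 29·23 ≡ 1, so inverse 23.
M/11 = 1591; 1591 ≡ 7 (mod 11); 7·8 ≡ 1, so inverse 8.
M/43 = 407; 407 ≡ 20 (mod 43); 20·28 ≡ 1, so inverse 28.
n ≡ 19·473·23 + 7·1591·8 + 5·407·28 = 352777.
352777 mod 17501 = 2757.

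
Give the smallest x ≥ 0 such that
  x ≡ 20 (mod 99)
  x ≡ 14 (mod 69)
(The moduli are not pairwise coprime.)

gcd(99, 69) = 3 and 3 | (14 − 20), so the pair is consistent; merging gives x ≡ 911 (mod 2277), where 2277 = lcm(99, 69).
The solution is unique modulo lcm(99, 69) = 2277.

911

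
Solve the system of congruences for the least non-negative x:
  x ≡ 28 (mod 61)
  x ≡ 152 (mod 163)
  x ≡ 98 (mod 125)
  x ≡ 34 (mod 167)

Combine the congruences pairwise.
From x ≡ 28 (mod 61) write x = 28 + 61t. Substituting into x ≡ 152 (mod 163) gives 61t ≡ 124 (mod 163), and since 61⁻¹ ≡ 155 (mod 163), t ≡ 149. Hence x ≡ 28 + 61·149 = 9117 (mod 9943).
From x ≡ 9117 (mod 9943) write x = 9117 + 9943t. Substituting into x ≡ 98 (mod 125) gives 9943t ≡ 106 (mod 125), and since 68⁻¹ ≡ 57 (mod 125), t ≡ 42. Hence x ≡ 9117 + 9943·42 = 426723 (mod 1242875).
From x ≡ 426723 (mod 1242875) write x = 426723 + 1242875t. Substituting into x ≡ 34 (mod 167) gives 1242875t ≡ 163 (mod 167), and since 61⁻¹ ≡ 115 (mod 167), t ≡ 41. Hence x ≡ 426723 + 1242875·41 = 51384598 (mod 207560125).

51384598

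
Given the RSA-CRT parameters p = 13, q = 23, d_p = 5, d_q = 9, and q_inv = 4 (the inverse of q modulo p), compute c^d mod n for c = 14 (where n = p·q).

m₁ = c^(d_p) mod p: c ≡ 1 (mod 13), and 1^5 mod 13 = 1.
m₂ = c^(d_q) mod q: c ≡ 14 (mod 23), and 14^9 mod 23 = 21.
h = q_inv·(m₁ − m₂) mod p = 4·(1 − 21) mod 13 = 11.
m = m₂ + h·q = 21 + 11·23 = 274.

274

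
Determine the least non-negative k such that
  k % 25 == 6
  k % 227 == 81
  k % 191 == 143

Combine the congruences pairwise.
From k ≡ 6 (mod 25) write k = 6 + 25t. Substituting into k ≡ 81 (mod 227) gives 25t ≡ 75 (mod 227), and since 25⁻¹ ≡ 109 (mod 227), t ≡ 3. Hence k ≡ 6 + 25·3 = 81 (mod 5675).
From k ≡ 81 (mod 5675) write k = 81 + 5675t. Substituting into k ≡ 143 (mod 191) gives 5675t ≡ 62 (mod 191), and since 136⁻¹ ≡ 125 (mod 191), t ≡ 110. Hence k ≡ 81 + 5675·110 = 624331 (mod 1083925).

624331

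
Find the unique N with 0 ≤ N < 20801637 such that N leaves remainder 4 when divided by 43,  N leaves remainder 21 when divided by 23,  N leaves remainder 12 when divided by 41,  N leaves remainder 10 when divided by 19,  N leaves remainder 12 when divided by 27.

7794399

The moduli are pairwise coprime; M = 43·23·41·19·27 = 20801637.
M/43 = 483759; 483759 ≡ 9 (mod 43); 9·24 ≡ 1, so inverse 24.
M/23 = 904419; 904419 ≡ 13 (mod 23); 13·16 ≡ 1, so inverse 16.
M/41 = 507357; 507357 ≡ 23 (mod 41); 23·25 ≡ 1, so inverse 25.
M/19 = 1094823; 1094823 ≡ 5 (mod 19); 5·4 ≡ 1, so inverse 4.
M/27 = 770431; 770431 ≡ 13 (mod 27); 13·25 ≡ 1, so inverse 25.
N ≡ 4·483759·24 + 21·904419·16 + 12·507357·25 + 10·1094823·4 + 12·770431·25 = 777454968.
777454968 mod 20801637 = 7794399.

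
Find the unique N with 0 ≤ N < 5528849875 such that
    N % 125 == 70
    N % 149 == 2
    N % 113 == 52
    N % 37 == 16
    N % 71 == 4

4903754945

The moduli are pairwise coprime; M = 125·149·113·37·71 = 5528849875.
M/125 = 44230799; 44230799 ≡ 49 (mod 125); 49·74 ≡ 1, so inverse 74.
M/149 = 37106375; 37106375 ≡ 11 (mod 149); 11·122 ≡ 1, so inverse 122.
M/113 = 48927875; 48927875 ≡ 5 (mod 113); 5·68 ≡ 1, so inverse 68.
M/37 = 149428375; 149428375 ≡ 27 (mod 37); 27·11 ≡ 1, so inverse 11.
M/71 = 77871125; 77871125 ≡ 29 (mod 71); 29·49 ≡ 1, so inverse 49.
N ≡ 70·44230799·74 + 2·37106375·122 + 52·48927875·68 + 16·149428375·11 + 4·77871125·49 = 452740594820.
452740594820 mod 5528849875 = 4903754945.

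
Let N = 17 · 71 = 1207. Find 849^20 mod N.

Mod 17: 849 ≡ 16; by Fermat, exponent reduces to 20 mod 16 = 4; 16^4 ≡ 1 (mod 17).
Mod 71: 849 ≡ 68; 68^20 ≡ 32 (mod 71).
Combine by CRT: x ≡ 1 (mod 17), x ≡ 32 (mod 71) ⇒ x ≡ 103 (mod 1207).

103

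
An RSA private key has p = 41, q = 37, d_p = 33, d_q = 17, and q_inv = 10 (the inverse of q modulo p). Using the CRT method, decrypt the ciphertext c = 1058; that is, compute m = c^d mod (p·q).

1004

m₁ = c^(d_p) mod p: c ≡ 33 (mod 41), and 33^33 mod 41 = 20.
m₂ = c^(d_q) mod q: c ≡ 22 (mod 37), and 22^17 mod 37 = 5.
h = q_inv·(m₁ − m₂) mod p = 10·(20 − 5) mod 41 = 27.
m = m₂ + h·q = 5 + 27·37 = 1004.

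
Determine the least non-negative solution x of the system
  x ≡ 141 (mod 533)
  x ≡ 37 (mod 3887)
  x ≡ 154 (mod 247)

gcd(533, 3887) = 13 and 13 | (37 − 141), so the pair is consistent; merging gives x ≡ 108873 (mod 159367), where 159367 = lcm(533, 3887).
gcd(159367, 247) = 13 and 13 | (154 − 108873), so the pair is consistent; merging gives x ≡ 746341 (mod 3027973), where 3027973 = lcm(159367, 247).
The solution is unique modulo lcm(533, 3887, 247) = 3027973.

746341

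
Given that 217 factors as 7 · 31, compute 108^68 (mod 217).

128

Mod 7: 108 ≡ 3; by Fermat, exponent reduces to 68 mod 6 = 2; 3^2 ≡ 2 (mod 7).
Mod 31: 108 ≡ 15; by Fermat, exponent reduces to 68 mod 30 = 8; 15^8 ≡ 4 (mod 31).
Combine by CRT: x ≡ 2 (mod 7), x ≡ 4 (mod 31) ⇒ x ≡ 128 (mod 217).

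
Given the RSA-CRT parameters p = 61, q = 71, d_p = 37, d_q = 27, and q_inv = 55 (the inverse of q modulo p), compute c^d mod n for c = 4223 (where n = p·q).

3857

m₁ = c^(d_p) mod p: c ≡ 14 (mod 61), and 14^37 mod 61 = 14.
m₂ = c^(d_q) mod q: c ≡ 34 (mod 71), and 34^27 mod 71 = 23.
h = q_inv·(m₁ − m₂) mod p = 55·(14 − 23) mod 61 = 54.
m = m₂ + h·q = 23 + 54·71 = 3857.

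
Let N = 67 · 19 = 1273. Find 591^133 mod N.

926

Mod 67: 591 ≡ 55; by Fermat, exponent reduces to 133 mod 66 = 1; 55^1 ≡ 55 (mod 67).
Mod 19: 591 ≡ 2; by Fermat, exponent reduces to 133 mod 18 = 7; 2^7 ≡ 14 (mod 19).
Combine by CRT: x ≡ 55 (mod 67), x ≡ 14 (mod 19) ⇒ x ≡ 926 (mod 1273).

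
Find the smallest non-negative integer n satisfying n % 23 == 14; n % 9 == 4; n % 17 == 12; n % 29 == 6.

22945

From n ≡ 14 (mod 23) write n = 14 + 23t. Substituting into n ≡ 4 (mod 9) gives 23t ≡ 8 (mod 9), and since 5⁻¹ ≡ 2 (mod 9), t ≡ 7. Hence n ≡ 14 + 23·7 = 175 (mod 207).
From n ≡ 175 (mod 207) write n = 175 + 207t. Substituting into n ≡ 12 (mod 17) gives 207t ≡ 7 (mod 17), and since 3⁻¹ ≡ 6 (mod 17), t ≡ 8. Hence n ≡ 175 + 207·8 = 1831 (mod 3519).
From n ≡ 1831 (mod 3519) write n = 1831 + 3519t. Substituting into n ≡ 6 (mod 29) gives 3519t ≡ 2 (mod 29), and since 10⁻¹ ≡ 3 (mod 29), t ≡ 6. Hence n ≡ 1831 + 3519·6 = 22945 (mod 102051).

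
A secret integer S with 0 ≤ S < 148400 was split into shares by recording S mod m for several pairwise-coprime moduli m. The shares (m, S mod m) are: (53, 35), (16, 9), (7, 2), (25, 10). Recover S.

The moduli are pairwise coprime; N = 53·16·7·25 = 148400.
N/53 = 2800; 2800 ≡ 44 (mod 53); 44·47 ≡ 1, so inverse 47.
N/16 = 9275; 9275 ≡ 11 (mod 16); 11·3 ≡ 1, so inverse 3.
N/7 = 21200; 21200 ≡ 4 (mod 7); 4·2 ≡ 1, so inverse 2.
N/25 = 5936; 5936 ≡ 11 (mod 25); 11·16 ≡ 1, so inverse 16.
S ≡ 35·2800·47 + 9·9275·3 + 2·21200·2 + 10·5936·16 = 5890985.
5890985 mod 148400 = 103385.

103385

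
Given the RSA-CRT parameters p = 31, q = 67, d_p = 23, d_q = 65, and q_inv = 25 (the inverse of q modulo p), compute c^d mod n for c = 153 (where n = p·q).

395

m₁ = c^(d_p) mod p: c ≡ 29 (mod 31), and 29^23 mod 31 = 23.
m₂ = c^(d_q) mod q: c ≡ 19 (mod 67), and 19^65 mod 67 = 60.
h = q_inv·(m₁ − m₂) mod p = 25·(23 − 60) mod 31 = 5.
m = m₂ + h·q = 60 + 5·67 = 395.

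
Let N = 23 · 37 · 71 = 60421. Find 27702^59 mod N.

Mod 23: 27702 ≡ 10; by Fermat, exponent reduces to 59 mod 22 = 15; 10^15 ≡ 5 (mod 23).
Mod 37: 27702 ≡ 26; by Fermat, exponent reduces to 59 mod 36 = 23; 26^23 ≡ 10 (mod 37).
Mod 71: 27702 ≡ 12; 12^59 ≡ 49 (mod 71).
Combine by CRT: x ≡ 5 (mod 23), x ≡ 10 (mod 37), x ≡ 49 (mod 71) ⇒ x ≡ 24615 (mod 60421).

24615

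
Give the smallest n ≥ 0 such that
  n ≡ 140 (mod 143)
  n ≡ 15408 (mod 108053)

231514

gcd(143, 108053) = 11 and 11 | (15408 − 140), so the pair is consistent; merging gives n ≡ 231514 (mod 1404689), where 1404689 = lcm(143, 108053).
The solution is unique modulo lcm(143, 108053) = 1404689.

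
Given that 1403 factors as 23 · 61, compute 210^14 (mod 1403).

924

Mod 23: 210 ≡ 3; 3^14 ≡ 4 (mod 23).
Mod 61: 210 ≡ 27; 27^14 ≡ 9 (mod 61).
Combine by CRT: x ≡ 4 (mod 23), x ≡ 9 (mod 61) ⇒ x ≡ 924 (mod 1403).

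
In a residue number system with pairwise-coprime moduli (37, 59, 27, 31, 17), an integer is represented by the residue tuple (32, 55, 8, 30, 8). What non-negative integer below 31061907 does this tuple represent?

Combine the congruences pairwise.
From x ≡ 32 (mod 37) write x = 32 + 37t. Substituting into x ≡ 55 (mod 59) gives 37t ≡ 23 (mod 59), and since 37⁻¹ ≡ 8 (mod 59), t ≡ 7. Hence x ≡ 32 + 37·7 = 291 (mod 2183).
From x ≡ 291 (mod 2183) write x = 291 + 2183t. Substituting into x ≡ 8 (mod 27) gives 2183t ≡ 14 (mod 27), and since 23⁻¹ ≡ 20 (mod 27), t ≡ 10. Hence x ≡ 291 + 2183·10 = 22121 (mod 58941).
From x ≡ 22121 (mod 58941) write x = 22121 + 58941t. Substituting into x ≡ 30 (mod 31) gives 58941t ≡ 12 (mod 31), and since 10⁻¹ ≡ 28 (mod 31), t ≡ 26. Hence x ≡ 22121 + 58941·26 = 1554587 (mod 1827171).
From x ≡ 1554587 (mod 1827171) write x = 1554587 + 1827171t. Substituting into x ≡ 8 (mod 17) gives 1827171t ≡ 3 (mod 17), and since 11⁻¹ ≡ 14 (mod 17), t ≡ 8. Hence x ≡ 1554587 + 1827171·8 = 16171955 (mod 31061907).

16171955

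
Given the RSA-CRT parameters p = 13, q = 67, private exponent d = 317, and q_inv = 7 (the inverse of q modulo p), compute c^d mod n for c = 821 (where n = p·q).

d_p = d mod (p−1) = 317 mod 12 = 5; d_q = d mod (q−1) = 53.
m₁ = c^(d_p) mod p: c ≡ 2 (mod 13), and 2^5 mod 13 = 6.
m₂ = c^(d_q) mod q: c ≡ 17 (mod 67), and 17^53 mod 67 = 56.
h = q_inv·(m₁ − m₂) mod p = 7·(6 − 56) mod 13 = 1.
m = m₂ + h·q = 56 + 1·67 = 123.

123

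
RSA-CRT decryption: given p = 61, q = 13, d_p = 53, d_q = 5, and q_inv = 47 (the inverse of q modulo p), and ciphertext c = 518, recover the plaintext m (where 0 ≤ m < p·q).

787

m₁ = c^(d_p) mod p: c ≡ 30 (mod 61), and 30^53 mod 61 = 55.
m₂ = c^(d_q) mod q: c ≡ 11 (mod 13), and 11^5 mod 13 = 7.
h = q_inv·(m₁ − m₂) mod p = 47·(55 − 7) mod 61 = 60.
m = m₂ + h·q = 7 + 60·13 = 787.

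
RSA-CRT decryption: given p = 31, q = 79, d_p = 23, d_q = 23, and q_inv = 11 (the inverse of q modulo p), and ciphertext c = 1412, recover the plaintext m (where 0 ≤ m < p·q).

m₁ = c^(d_p) mod p: c ≡ 17 (mod 31), and 17^23 mod 31 = 13.
m₂ = c^(d_q) mod q: c ≡ 69 (mod 79), and 69^23 mod 79 = 41.
h = q_inv·(m₁ − m₂) mod p = 11·(13 − 41) mod 31 = 2.
m = m₂ + h·q = 41 + 2·79 = 199.

199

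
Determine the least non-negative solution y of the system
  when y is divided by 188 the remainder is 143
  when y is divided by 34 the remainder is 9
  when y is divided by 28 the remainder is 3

Combine the congruences pairwise.
gcd(188, 34) = 2 and 2 | (9 − 143), so the pair is consistent; merging gives y ≡ 519 (mod 3196), where 3196 = lcm(188, 34).
gcd(3196, 28) = 4 and 4 | (3 − 519), so the pair is consistent; merging gives y ≡ 13303 (mod 22372), where 22372 = lcm(3196, 28).
The solution is unique modulo lcm(188, 34, 28) = 22372.

13303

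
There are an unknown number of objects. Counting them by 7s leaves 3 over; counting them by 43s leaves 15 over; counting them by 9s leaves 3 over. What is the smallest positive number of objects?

2208

The moduli are pairwise coprime; M = 7·43·9 = 2709.
M/7 = 387; 387 ≡ 2 (mod 7); 2·4 ≡ 1, so inverse 4.
M/43 = 63; 63 ≡ 20 (mod 43); 20·28 ≡ 1, so inverse 28.
M/9 = 301; 301 ≡ 4 (mod 9); 4·7 ≡ 1, so inverse 7.
N ≡ 3·387·4 + 15·63·28 + 3·301·7 = 37425.
37425 mod 2709 = 2208.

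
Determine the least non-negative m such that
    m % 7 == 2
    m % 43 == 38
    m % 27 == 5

The moduli are pairwise coprime; N = 7·43·27 = 8127.
N/7 = 1161; 1161 ≡ 6 (mod 7); 6·6 ≡ 1, so inverse 6.
N/43 = 189; 189 ≡ 17 (mod 43); 17·38 ≡ 1, so inverse 38.
N/27 = 301; 301 ≡ 4 (mod 27); 4·7 ≡ 1, so inverse 7.
m ≡ 2·1161·6 + 38·189·38 + 5·301·7 = 297383.
297383 mod 8127 = 4811.

4811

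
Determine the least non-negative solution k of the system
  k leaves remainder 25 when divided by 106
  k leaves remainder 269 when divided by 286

gcd(106, 286) = 2 and 2 | (269 − 25), so the pair is consistent; merging gives k ≡ 555 (mod 15158), where 15158 = lcm(106, 286).
The solution is unique modulo lcm(106, 286) = 15158.

555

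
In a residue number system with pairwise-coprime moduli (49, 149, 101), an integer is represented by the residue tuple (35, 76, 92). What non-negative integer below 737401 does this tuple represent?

592053

Combine the congruences pairwise.
From x ≡ 35 (mod 49) write x = 35 + 49t. Substituting into x ≡ 76 (mod 149) gives 49t ≡ 41 (mod 149), and since 49⁻¹ ≡ 73 (mod 149), t ≡ 13. Hence x ≡ 35 + 49·13 = 672 (mod 7301).
From x ≡ 672 (mod 7301) write x = 672 + 7301t. Substituting into x ≡ 92 (mod 101) gives 7301t ≡ 26 (mod 101), and since 29⁻¹ ≡ 7 (mod 101), t ≡ 81. Hence x ≡ 672 + 7301·81 = 592053 (mod 737401).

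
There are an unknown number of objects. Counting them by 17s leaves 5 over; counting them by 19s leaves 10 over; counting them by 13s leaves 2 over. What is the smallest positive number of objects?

3031

The moduli are pairwise coprime; M = 17·19·13 = 4199.
M/17 = 247; 247 ≡ 9 (mod 17); 9·2 ≡ 1, so inverse 2.
M/19 = 221; 221 ≡ 12 (mod 19); 12·8 ≡ 1, so inverse 8.
M/13 = 323; 323 ≡ 11 (mod 13); 11·6 ≡ 1, so inverse 6.
N ≡ 5·247·2 + 10·221·8 + 2·323·6 = 24026.
24026 mod 4199 = 3031.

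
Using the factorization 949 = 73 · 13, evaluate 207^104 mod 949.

Mod 73: 207 ≡ 61; by Fermat, exponent reduces to 104 mod 72 = 32; 61^32 ≡ 55 (mod 73).
Mod 13: 207 ≡ 12; by Fermat, exponent reduces to 104 mod 12 = 8; 12^8 ≡ 1 (mod 13).
Combine by CRT: x ≡ 55 (mod 73), x ≡ 1 (mod 13) ⇒ x ≡ 274 (mod 949).

274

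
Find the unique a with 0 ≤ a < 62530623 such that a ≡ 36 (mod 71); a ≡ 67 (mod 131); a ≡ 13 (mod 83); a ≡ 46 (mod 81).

8126128

The moduli are pairwise coprime; N = 71·131·83·81 = 62530623.
N/71 = 880713; 880713 ≡ 29 (mod 71); 29·49 ≡ 1, so inverse 49.
N/131 = 477333; 477333 ≡ 100 (mod 131); 100·38 ≡ 1, so inverse 38.
N/83 = 753381; 753381 ≡ 73 (mod 83); 73·58 ≡ 1, so inverse 58.
N/81 = 771983; 771983 ≡ 53 (mod 81); 53·26 ≡ 1, so inverse 26.
a ≡ 36·880713·49 + 67·477333·38 + 13·753381·58 + 46·771983·26 = 4260208492.
4260208492 mod 62530623 = 8126128.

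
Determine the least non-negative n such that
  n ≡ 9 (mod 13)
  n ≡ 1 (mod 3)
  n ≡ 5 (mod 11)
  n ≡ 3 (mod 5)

2128

The moduli are pairwise coprime; M = 13·3·11·5 = 2145.
M/13 = 165; 165 ≡ 9 (mod 13); 9·3 ≡ 1, so inverse 3.
M/3 = 715; 715 ≡ 1 (mod 3), inverse 1.
M/11 = 195; 195 ≡ 8 (mod 11); 8·7 ≡ 1, so inverse 7.
M/5 = 429; 429 ≡ 4 (mod 5); 4·4 ≡ 1, so inverse 4.
n ≡ 9·165·3 + 1·715·1 + 5·195·7 + 3·429·4 = 17143.
17143 mod 2145 = 2128.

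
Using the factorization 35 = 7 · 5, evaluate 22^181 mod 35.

22

Mod 7: 22 ≡ 1; by Fermat, exponent reduces to 181 mod 6 = 1; 1^1 ≡ 1 (mod 7).
Mod 5: 22 ≡ 2; by Fermat, exponent reduces to 181 mod 4 = 1; 2^1 ≡ 2 (mod 5).
Combine by CRT: x ≡ 1 (mod 7), x ≡ 2 (mod 5) ⇒ x ≡ 22 (mod 35).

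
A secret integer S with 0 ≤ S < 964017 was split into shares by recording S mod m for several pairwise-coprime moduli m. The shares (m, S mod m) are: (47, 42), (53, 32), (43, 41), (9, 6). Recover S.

The moduli are pairwise coprime; N = 47·53·43·9 = 964017.
N/47 = 20511; 20511 ≡ 19 (mod 47); 19·5 ≡ 1, so inverse 5.
N/53 = 18189; 18189 ≡ 10 (mod 53); 10·16 ≡ 1, so inverse 16.
N/43 = 22419; 22419 ≡ 16 (mod 43); 16·35 ≡ 1, so inverse 35.
N/9 = 107113; 107113 ≡ 4 (mod 9); 4·7 ≡ 1, so inverse 7.
S ≡ 42·20511·5 + 32·18189·16 + 41·22419·35 + 6·107113·7 = 50290089.
50290089 mod 964017 = 161205.

161205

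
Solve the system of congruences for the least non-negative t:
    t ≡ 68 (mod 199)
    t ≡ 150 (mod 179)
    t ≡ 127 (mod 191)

1536149

The moduli are pairwise coprime; N = 199·179·191 = 6803611.
N/199 = 34189; 34189 ≡ 160 (mod 199); 160·51 ≡ 1, so inverse 51.
N/179 = 38009; 38009 ≡ 61 (mod 179); 61·135 ≡ 1, so inverse 135.
N/191 = 35621; 35621 ≡ 95 (mod 191); 95·189 ≡ 1, so inverse 189.
t ≡ 68·34189·51 + 150·38009·135 + 127·35621·189 = 1743260565.
1743260565 mod 6803611 = 1536149.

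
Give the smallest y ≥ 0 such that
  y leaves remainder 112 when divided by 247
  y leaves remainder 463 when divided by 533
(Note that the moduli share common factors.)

5793

gcd(247, 533) = 13 and 13 | (463 − 112), so the pair is consistent; merging gives y ≡ 5793 (mod 10127), where 10127 = lcm(247, 533).
The solution is unique modulo lcm(247, 533) = 10127.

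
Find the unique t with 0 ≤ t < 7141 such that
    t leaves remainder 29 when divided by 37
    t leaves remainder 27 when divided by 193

5431

Combine the congruences pairwise.
From t ≡ 29 (mod 37) write t = 29 + 37s. Substituting into t ≡ 27 (mod 193) gives 37s ≡ 191 (mod 193), and since 37⁻¹ ≡ 120 (mod 193), s ≡ 146. Hence t ≡ 29 + 37·146 = 5431 (mod 7141).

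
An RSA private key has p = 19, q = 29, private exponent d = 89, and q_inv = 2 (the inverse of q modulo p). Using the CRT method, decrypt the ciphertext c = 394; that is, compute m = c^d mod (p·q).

d_p = d mod (p−1) = 89 mod 18 = 17; d_q = d mod (q−1) = 5.
m₁ = c^(d_p) mod p: c ≡ 14 (mod 19), and 14^17 mod 19 = 15.
m₂ = c^(d_q) mod q: c ≡ 17 (mod 29), and 17^5 mod 29 = 17.
h = q_inv·(m₁ − m₂) mod p = 2·(15 − 17) mod 19 = 15.
m = m₂ + h·q = 17 + 15·29 = 452.

452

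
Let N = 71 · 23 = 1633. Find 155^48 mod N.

Mod 71: 155 ≡ 13; 13^48 ≡ 9 (mod 71).
Mod 23: 155 ≡ 17; by Fermat, exponent reduces to 48 mod 22 = 4; 17^4 ≡ 8 (mod 23).
Combine by CRT: x ≡ 9 (mod 71), x ≡ 8 (mod 23) ⇒ x ≡ 790 (mod 1633).

790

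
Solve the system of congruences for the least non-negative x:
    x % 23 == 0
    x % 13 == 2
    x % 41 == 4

From x ≡ 0 (mod 23) write x = 0 + 23t. Substituting into x ≡ 2 (mod 13) gives 23t ≡ 2 (mod 13), and since 10⁻¹ ≡ 4 (mod 13), t ≡ 8. Hence x ≡ 0 + 23·8 = 184 (mod 299).
From x ≡ 184 (mod 299) write x = 184 + 299t. Substituting into x ≡ 4 (mod 41) gives 299t ≡ 25 (mod 41), and since 12⁻¹ ≡ 24 (mod 41), t ≡ 26. Hence x ≡ 184 + 299·26 = 7958 (mod 12259).

7958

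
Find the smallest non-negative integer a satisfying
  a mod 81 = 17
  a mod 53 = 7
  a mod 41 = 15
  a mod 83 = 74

6818192

The moduli are pairwise coprime; N = 81·53·41·83 = 14609079.
N/81 = 180359; 180359 ≡ 53 (mod 81); 53·26 ≡ 1, so inverse 26.
N/53 = 275643; 275643 ≡ 43 (mod 53); 43·37 ≡ 1, so inverse 37.
N/41 = 356319; 356319 ≡ 29 (mod 41); 29·17 ≡ 1, so inverse 17.
N/83 = 176013; 176013 ≡ 53 (mod 83); 53·47 ≡ 1, so inverse 47.
a ≡ 17·180359·26 + 7·275643·37 + 15·356319·17 + 74·176013·47 = 854144774.
854144774 mod 14609079 = 6818192.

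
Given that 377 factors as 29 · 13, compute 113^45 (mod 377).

27

Mod 29: 113 ≡ 26; by Fermat, exponent reduces to 45 mod 28 = 17; 26^17 ≡ 27 (mod 29).
Mod 13: 113 ≡ 9; by Fermat, exponent reduces to 45 mod 12 = 9; 9^9 ≡ 1 (mod 13).
Combine by CRT: x ≡ 27 (mod 29), x ≡ 1 (mod 13) ⇒ x ≡ 27 (mod 377).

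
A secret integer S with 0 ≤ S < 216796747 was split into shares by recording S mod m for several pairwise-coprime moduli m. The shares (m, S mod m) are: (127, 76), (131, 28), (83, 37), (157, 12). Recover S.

94616219

From S ≡ 76 (mod 127) write S = 76 + 127t. Substituting into S ≡ 28 (mod 131) gives 127t ≡ 83 (mod 131), and since 127⁻¹ ≡ 98 (mod 131), t ≡ 12. Hence S ≡ 76 + 127·12 = 1600 (mod 16637).
From S ≡ 1600 (mod 16637) write S = 1600 + 16637t. Substituting into S ≡ 37 (mod 83) gives 16637t ≡ 14 (mod 83), and since 37⁻¹ ≡ 9 (mod 83), t ≡ 43. Hence S ≡ 1600 + 16637·43 = 716991 (mod 1380871).
From S ≡ 716991 (mod 1380871) write S = 716991 + 1380871t. Substituting into S ≡ 12 (mod 157) gives 1380871t ≡ 40 (mod 157), and since 56⁻¹ ≡ 143 (mod 157), t ≡ 68. Hence S ≡ 716991 + 1380871·68 = 94616219 (mod 216796747).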